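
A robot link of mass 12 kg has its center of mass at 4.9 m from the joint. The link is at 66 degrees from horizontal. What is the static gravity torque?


tau = m*g*L*cos(angle)
= 12 * 9.81 * 4.9 * cos(66 deg)
= 12 * 9.81 * 4.9 * 0.4067
= 234.6171 Nm


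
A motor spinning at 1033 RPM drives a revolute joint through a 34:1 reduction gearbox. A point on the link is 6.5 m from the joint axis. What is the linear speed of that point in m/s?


omega_motor = 1033 * 2*pi/60 = 108.1755 rad/s
omega_joint = omega_motor / 34 = 3.1816 rad/s
v = omega_joint * r = 3.1816 * 6.5
= 20.6806 m/s


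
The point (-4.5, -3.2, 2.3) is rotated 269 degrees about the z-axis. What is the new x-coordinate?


Rotation about z-axis: x' = x*cos(theta) - y*sin(theta)
= -4.5 * -0.0175 - -3.2 * -0.9998
= -3.121


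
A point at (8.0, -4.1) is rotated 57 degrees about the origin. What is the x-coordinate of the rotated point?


x' = x*cos(theta) - y*sin(theta)
cos(57 deg) = 0.5446, sin(57 deg) = 0.8387
x' = 8.0 * 0.5446 - -4.1 * 0.8387
= 4.3571 - -3.4385
= 7.7957


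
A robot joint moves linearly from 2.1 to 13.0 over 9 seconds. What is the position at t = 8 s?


s = t/T = 8/9 = 0.8889
p(t) = p0 + (pf-p0)*s
= 2.1 + (13.0 - 2.1) * 0.8889
= 11.7889


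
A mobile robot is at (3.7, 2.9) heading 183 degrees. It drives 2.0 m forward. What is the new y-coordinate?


y_new = y0 + d*sin(theta)
= 2.9 + 2.0*sin(183)
= 2.9 + -0.1047
= 2.7953


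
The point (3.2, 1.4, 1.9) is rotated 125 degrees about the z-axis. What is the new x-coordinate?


Rotation about z-axis: x' = x*cos(theta) - y*sin(theta)
= 3.2 * -0.5736 - 1.4 * 0.8192
= -2.9823


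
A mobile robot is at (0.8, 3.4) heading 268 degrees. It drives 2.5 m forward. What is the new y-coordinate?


y_new = y0 + d*sin(theta)
= 3.4 + 2.5*sin(268)
= 3.4 + -2.4985
= 0.9015


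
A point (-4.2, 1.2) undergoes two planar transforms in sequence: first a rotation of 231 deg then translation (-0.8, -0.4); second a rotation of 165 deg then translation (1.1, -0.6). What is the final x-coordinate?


After transform 1:
x1 = cos(231)*-4.2 - sin(231)*1.2 + -0.8 = 2.7757
y1 = sin(231)*-4.2 + cos(231)*1.2 + -0.4 = 2.1088
After transform 2:
x2 = cos(165)*2.7757 - sin(165)*2.1088 + 1.1
= -2.1269


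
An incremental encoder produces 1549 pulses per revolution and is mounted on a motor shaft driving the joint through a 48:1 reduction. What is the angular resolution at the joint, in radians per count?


counts per rev = 1549
effective counts at joint = 1549 * 48 = 74352
resolution = 2*pi / 74352
= 8.4506e-05 rad/count


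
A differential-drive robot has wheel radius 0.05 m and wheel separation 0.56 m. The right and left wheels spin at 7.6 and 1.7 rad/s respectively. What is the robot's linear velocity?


vR = r*wR = 0.05*7.6 = 0.38 m/s
vL = r*wL = 0.05*1.7 = 0.085 m/s
v = (vR+vL)/2 = 0.2325 m/s
omega = (vR-vL)/L = 0.5268 rad/s
linear velocity = 0.2325 m/s


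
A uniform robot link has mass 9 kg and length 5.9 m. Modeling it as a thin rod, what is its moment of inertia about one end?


I = (1/3) * m * L^2
= (1/3) * 9 * 5.9^2
= 0.333333 * 9 * 34.81
= 104.43 kg*m^2


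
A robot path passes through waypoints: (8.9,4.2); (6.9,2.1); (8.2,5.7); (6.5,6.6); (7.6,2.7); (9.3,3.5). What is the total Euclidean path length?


Segment lengths:
  seg1 = sqrt((-2.0)^2 + (-2.1)^2) = 2.9
  seg2 = sqrt((1.3)^2 + (3.6)^2) = 3.8275
  seg3 = sqrt((-1.7)^2 + (0.9)^2) = 1.9235
  seg4 = sqrt((1.1)^2 + (-3.9)^2) = 4.0522
  seg5 = sqrt((1.7)^2 + (0.8)^2) = 1.8788
Total = 14.5821


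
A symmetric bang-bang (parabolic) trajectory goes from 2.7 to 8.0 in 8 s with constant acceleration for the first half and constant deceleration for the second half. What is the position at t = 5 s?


Symmetric rest-to-rest: each phase covers (pf-p0)/2 in time T/2. 0.5*a*(T/2)^2 = (pf-p0)/2 => a = 4*(pf-p0)/T^2
a = 4*(8.0-2.7)/8^2 = 0.3312
t = 5 is in the deceleration phase (t > T/2).
p = pf - 0.5*a*(T-t)^2 = 8.0 - 0.5*0.3312*3^2
= 6.5094


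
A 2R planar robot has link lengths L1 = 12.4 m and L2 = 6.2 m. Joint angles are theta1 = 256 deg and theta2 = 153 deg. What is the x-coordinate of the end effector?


Convert angles to radians: theta1 = 4.468, theta2 = 2.6704
x = L1*cos(theta1) + L2*cos(theta1+theta2)
x = -2.9998 + 4.0676
x = 1.0677


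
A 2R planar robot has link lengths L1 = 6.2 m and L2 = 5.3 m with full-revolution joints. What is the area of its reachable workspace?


r_max = L1 + L2 = 11.5 m
r_min = |L1 - L2| = 0.9 m
Area = pi*(r_max^2 - r_min^2)
= pi*(132.25 - 0.81)
= pi * 131.44
= 412.9309 m^2


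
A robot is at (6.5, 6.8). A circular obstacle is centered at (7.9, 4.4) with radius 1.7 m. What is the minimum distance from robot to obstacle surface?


center_dist = sqrt((6.5-7.9)^2 + (6.8-4.4)^2)
= sqrt(1.96 + 5.76)
= 2.7785
min_dist = center_dist - radius = 2.7785 - 1.7 = 1.0785 m


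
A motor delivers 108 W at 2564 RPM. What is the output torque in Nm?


omega = 2564 * 2*pi/60 = 268.5015 rad/s
tau = P / omega = 108 / 268.5015
= 0.4022 Nm


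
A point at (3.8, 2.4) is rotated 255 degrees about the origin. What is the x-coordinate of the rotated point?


x' = x*cos(theta) - y*sin(theta)
cos(255 deg) = -0.2588, sin(255 deg) = -0.9659
x' = 3.8 * -0.2588 - 2.4 * -0.9659
= -0.9835 - -2.3182
= 1.3347


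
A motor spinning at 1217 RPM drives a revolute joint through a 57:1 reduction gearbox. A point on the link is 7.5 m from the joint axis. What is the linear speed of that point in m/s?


omega_motor = 1217 * 2*pi/60 = 127.4439 rad/s
omega_joint = omega_motor / 57 = 2.2359 rad/s
v = omega_joint * r = 2.2359 * 7.5
= 16.7689 m/s


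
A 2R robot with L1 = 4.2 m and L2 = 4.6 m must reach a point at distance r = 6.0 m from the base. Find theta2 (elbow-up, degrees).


cos(theta2) = (r^2 - L1^2 - L2^2) / (2*L1*L2)
cos(theta2) = (36.0 - 17.64 - 21.16) / 38.64
cos(theta2) = -0.072464
theta2 = 94.1555 degrees


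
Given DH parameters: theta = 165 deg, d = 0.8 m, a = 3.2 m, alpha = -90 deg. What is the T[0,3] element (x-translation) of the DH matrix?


T[0,3] = a * cos(theta)
= 3.2 * cos(165 deg)
= 3.2 * -0.9659
= -3.091


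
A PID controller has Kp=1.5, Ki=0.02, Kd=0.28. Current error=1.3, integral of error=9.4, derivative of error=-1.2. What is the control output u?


u = Kp*e + Ki*int(e) + Kd*de/dt
= 1.5*1.3 + 0.02*9.4 + 0.28*(-1.2)
= 1.95 + 0.188 + -0.336
= 1.802


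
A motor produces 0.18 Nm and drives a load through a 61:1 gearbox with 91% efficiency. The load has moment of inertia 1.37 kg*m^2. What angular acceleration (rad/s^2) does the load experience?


tau_out = tau_motor * N * eta
= 0.18 * 61 * 0.91 = 9.9918 Nm
alpha = tau_out / I = 9.9918 / 1.37
= 7.2933 rad/s^2


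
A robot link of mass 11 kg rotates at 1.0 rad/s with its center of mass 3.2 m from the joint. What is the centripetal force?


F = m * omega^2 * r
= 11 * 1.0^2 * 3.2
= 11 * 1.0 * 3.2
= 35.2 N


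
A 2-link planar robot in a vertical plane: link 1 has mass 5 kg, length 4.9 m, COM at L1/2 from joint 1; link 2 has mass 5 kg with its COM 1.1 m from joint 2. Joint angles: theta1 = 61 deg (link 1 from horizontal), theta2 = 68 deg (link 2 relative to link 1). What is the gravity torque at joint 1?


Horizontal distance from joint 1 to link-1 COM:
  x_c1 = (L1/2)*cos(t1) = 2.45 * 0.4848 = 1.1878 m
Horizontal distance from joint 1 to link-2 COM:
  x_c2 = L1*cos(t1) + Lc2*cos(t1+t2)
       = 4.9*0.4848 + 1.1*-0.6293 = 1.6833 m
tau1 = m1*g*x_c1 + m2*g*x_c2
     = 5*9.81*1.1878 + 5*9.81*1.6833
     = 58.2608 + 82.5666
     = 140.8274 Nm


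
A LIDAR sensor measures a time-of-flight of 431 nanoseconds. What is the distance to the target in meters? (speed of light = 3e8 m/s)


tof = 431 ns = 4.31e-07 s
dist = c * tof / 2
= 3e8 * 4.31e-07 / 2
= 64.65 m


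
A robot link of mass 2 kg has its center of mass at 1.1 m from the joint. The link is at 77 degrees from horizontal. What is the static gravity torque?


tau = m*g*L*cos(angle)
= 2 * 9.81 * 1.1 * cos(77 deg)
= 2 * 9.81 * 1.1 * 0.225
= 4.8549 Nm


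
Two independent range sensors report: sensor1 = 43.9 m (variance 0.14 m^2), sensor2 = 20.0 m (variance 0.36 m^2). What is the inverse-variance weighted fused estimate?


w1 = (1/var1) / (1/var1 + 1/var2)
   = 7.1429 / (7.1429 + 2.7778) = 0.72
w2 = 1 - w1 = 0.28
fused = w1*s1 + w2*s2 = 31.608 + 5.6
= 37.208 m


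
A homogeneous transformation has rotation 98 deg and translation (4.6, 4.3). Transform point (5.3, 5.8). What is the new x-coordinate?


x' = cos(theta)*px - sin(theta)*py + tx
= -0.1392*5.3 - 0.9903*5.8 + 4.6
= -1.8812


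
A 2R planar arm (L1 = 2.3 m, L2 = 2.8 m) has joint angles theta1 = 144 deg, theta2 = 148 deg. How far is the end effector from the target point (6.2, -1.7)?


End effector via forward kinematics:
x = L1*cos(t1) + L2*cos(t1+t2) = -0.8118
y = L1*sin(t1) + L2*sin(t1+t2) = -1.2442
Distance to target:
d = sqrt((6.2 - -0.8118)^2 + (-1.7 - -1.2442)^2)
= sqrt(49.1659 + 0.2077)
= 7.0266 m


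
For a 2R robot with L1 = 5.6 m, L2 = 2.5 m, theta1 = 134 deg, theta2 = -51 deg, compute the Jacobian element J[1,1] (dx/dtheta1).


J[1,1] = -L1*sin(t1) - L2*sin(t1+t2)
= -5.6*sin(134) - 2.5*sin(83)
= -6.5097


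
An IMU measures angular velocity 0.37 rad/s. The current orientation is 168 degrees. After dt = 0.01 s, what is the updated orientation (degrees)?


delta_theta = w * dt = 0.37 * 0.01 = 0.0037 rad
= 0.212 deg
theta_new = 168 + 0.212 = 168.212 deg


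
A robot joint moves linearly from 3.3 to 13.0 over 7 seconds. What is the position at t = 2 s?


s = t/T = 2/7 = 0.2857
p(t) = p0 + (pf-p0)*s
= 3.3 + (13.0 - 3.3) * 0.2857
= 6.0714


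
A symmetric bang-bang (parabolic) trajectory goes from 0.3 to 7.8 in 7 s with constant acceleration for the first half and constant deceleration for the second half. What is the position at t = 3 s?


Symmetric rest-to-rest: each phase covers (pf-p0)/2 in time T/2. 0.5*a*(T/2)^2 = (pf-p0)/2 => a = 4*(pf-p0)/T^2
a = 4*(7.8-0.3)/7^2 = 0.6122
t = 3 is in the acceleration phase (t <= T/2).
p = p0 + 0.5*a*t^2 = 0.3 + 0.5*0.6122*3^2
= 3.0551


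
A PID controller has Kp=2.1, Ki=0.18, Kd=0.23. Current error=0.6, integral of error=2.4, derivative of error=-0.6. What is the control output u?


u = Kp*e + Ki*int(e) + Kd*de/dt
= 2.1*0.6 + 0.18*2.4 + 0.23*(-0.6)
= 1.26 + 0.432 + -0.138
= 1.554


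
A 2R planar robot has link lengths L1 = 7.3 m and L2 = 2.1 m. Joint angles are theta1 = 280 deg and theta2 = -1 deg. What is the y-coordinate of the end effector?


Convert angles to radians: theta1 = 4.8869, theta2 = -0.0175
y = L1*sin(theta1) + L2*sin(theta1+theta2)
y = -7.1891 + -2.0741
y = -9.2632


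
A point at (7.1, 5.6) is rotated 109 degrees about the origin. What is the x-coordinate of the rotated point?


x' = x*cos(theta) - y*sin(theta)
cos(109 deg) = -0.3256, sin(109 deg) = 0.9455
x' = 7.1 * -0.3256 - 5.6 * 0.9455
= -2.3115 - 5.2949
= -7.6064


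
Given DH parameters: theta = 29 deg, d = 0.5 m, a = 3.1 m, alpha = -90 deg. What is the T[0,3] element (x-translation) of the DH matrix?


T[0,3] = a * cos(theta)
= 3.1 * cos(29 deg)
= 3.1 * 0.8746
= 2.7113


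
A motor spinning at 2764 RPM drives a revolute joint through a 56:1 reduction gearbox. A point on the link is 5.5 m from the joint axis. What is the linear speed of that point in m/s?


omega_motor = 2764 * 2*pi/60 = 289.4454 rad/s
omega_joint = omega_motor / 56 = 5.1687 rad/s
v = omega_joint * r = 5.1687 * 5.5
= 28.4277 m/s


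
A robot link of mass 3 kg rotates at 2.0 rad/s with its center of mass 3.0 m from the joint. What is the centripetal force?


F = m * omega^2 * r
= 3 * 2.0^2 * 3.0
= 3 * 4.0 * 3.0
= 36.0 N


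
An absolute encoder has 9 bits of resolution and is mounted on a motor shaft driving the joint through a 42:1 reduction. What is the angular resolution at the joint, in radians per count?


counts = 2^9 = 512
effective counts at joint = 512 * 42 = 21504
resolution = 2*pi / 21504
= 2.9219e-04 rad/count


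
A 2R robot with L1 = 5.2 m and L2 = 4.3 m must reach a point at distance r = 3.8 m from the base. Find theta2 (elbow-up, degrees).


cos(theta2) = (r^2 - L1^2 - L2^2) / (2*L1*L2)
cos(theta2) = (14.44 - 27.04 - 18.49) / 44.72
cos(theta2) = -0.695215
theta2 = 134.0443 degrees


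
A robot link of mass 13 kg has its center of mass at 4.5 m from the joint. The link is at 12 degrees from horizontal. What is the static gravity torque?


tau = m*g*L*cos(angle)
= 13 * 9.81 * 4.5 * cos(12 deg)
= 13 * 9.81 * 4.5 * 0.9781
= 561.3442 Nm


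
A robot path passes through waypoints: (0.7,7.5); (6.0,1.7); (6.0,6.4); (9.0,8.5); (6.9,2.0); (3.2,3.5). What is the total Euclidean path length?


Segment lengths:
  seg1 = sqrt((5.3)^2 + (-5.8)^2) = 7.8568
  seg2 = sqrt((0.0)^2 + (4.7)^2) = 4.7
  seg3 = sqrt((3.0)^2 + (2.1)^2) = 3.662
  seg4 = sqrt((-2.1)^2 + (-6.5)^2) = 6.8308
  seg5 = sqrt((-3.7)^2 + (1.5)^2) = 3.9925
Total = 27.0421


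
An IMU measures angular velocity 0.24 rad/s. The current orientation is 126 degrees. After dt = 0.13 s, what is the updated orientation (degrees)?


delta_theta = w * dt = 0.24 * 0.13 = 0.0312 rad
= 1.7876 deg
theta_new = 126 + 1.7876 = 127.7876 deg


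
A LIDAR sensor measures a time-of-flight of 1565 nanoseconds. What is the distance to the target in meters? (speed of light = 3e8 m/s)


tof = 1565 ns = 1.565e-06 s
dist = c * tof / 2
= 3e8 * 1.565e-06 / 2
= 234.75 m


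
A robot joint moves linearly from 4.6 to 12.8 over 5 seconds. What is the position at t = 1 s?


s = t/T = 1/5 = 0.2
p(t) = p0 + (pf-p0)*s
= 4.6 + (12.8 - 4.6) * 0.2
= 6.24


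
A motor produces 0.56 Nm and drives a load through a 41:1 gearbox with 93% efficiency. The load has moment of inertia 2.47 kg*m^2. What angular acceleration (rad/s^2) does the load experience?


tau_out = tau_motor * N * eta
= 0.56 * 41 * 0.93 = 21.3528 Nm
alpha = tau_out / I = 21.3528 / 2.47
= 8.6449 rad/s^2


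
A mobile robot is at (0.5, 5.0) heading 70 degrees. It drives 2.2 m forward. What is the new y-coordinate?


y_new = y0 + d*sin(theta)
= 5.0 + 2.2*sin(70)
= 5.0 + 2.0673
= 7.0673


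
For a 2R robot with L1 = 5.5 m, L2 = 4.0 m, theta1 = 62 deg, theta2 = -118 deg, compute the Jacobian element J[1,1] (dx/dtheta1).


J[1,1] = -L1*sin(t1) - L2*sin(t1+t2)
= -5.5*sin(62) - 4.0*sin(-56)
= -1.5401


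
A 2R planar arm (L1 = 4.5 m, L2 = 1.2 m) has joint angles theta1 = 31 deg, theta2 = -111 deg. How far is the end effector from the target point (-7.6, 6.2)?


End effector via forward kinematics:
x = L1*cos(t1) + L2*cos(t1+t2) = 4.0656
y = L1*sin(t1) + L2*sin(t1+t2) = 1.1359
Distance to target:
d = sqrt((-7.6 - 4.0656)^2 + (6.2 - 1.1359)^2)
= sqrt(136.0869 + 25.6451)
= 12.7174 m


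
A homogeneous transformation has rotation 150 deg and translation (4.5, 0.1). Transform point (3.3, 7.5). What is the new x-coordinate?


x' = cos(theta)*px - sin(theta)*py + tx
= -0.866*3.3 - 0.5*7.5 + 4.5
= -2.1079


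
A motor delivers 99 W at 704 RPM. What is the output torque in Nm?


omega = 704 * 2*pi/60 = 73.7227 rad/s
tau = P / omega = 99 / 73.7227
= 1.3429 Nm


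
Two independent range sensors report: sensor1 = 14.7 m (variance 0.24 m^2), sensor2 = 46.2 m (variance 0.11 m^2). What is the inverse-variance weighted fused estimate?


w1 = (1/var1) / (1/var1 + 1/var2)
   = 4.1667 / (4.1667 + 9.0909) = 0.3143
w2 = 1 - w1 = 0.6857
fused = w1*s1 + w2*s2 = 4.62 + 31.68
= 36.3 m


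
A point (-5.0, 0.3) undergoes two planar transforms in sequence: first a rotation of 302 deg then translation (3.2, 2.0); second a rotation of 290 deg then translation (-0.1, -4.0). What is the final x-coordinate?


After transform 1:
x1 = cos(302)*-5.0 - sin(302)*0.3 + 3.2 = 0.8048
y1 = sin(302)*-5.0 + cos(302)*0.3 + 2.0 = 6.3992
After transform 2:
x2 = cos(290)*0.8048 - sin(290)*6.3992 + -0.1
= 6.1886


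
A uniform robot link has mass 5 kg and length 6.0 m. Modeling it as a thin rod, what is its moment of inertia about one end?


I = (1/3) * m * L^2
= (1/3) * 5 * 6.0^2
= 0.333333 * 5 * 36.0
= 60.0 kg*m^2


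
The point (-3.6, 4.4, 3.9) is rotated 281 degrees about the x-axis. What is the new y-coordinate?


Rotation about x-axis: y' = y*cos(theta) - z*sin(theta)
= 4.4 * 0.1908 - 3.9 * -0.9816
= 4.6679


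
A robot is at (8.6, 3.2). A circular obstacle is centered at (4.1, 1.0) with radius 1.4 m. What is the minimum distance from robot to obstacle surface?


center_dist = sqrt((8.6-4.1)^2 + (3.2-1.0)^2)
= sqrt(20.25 + 4.84)
= 5.009
min_dist = center_dist - radius = 5.009 - 1.4 = 3.609 m


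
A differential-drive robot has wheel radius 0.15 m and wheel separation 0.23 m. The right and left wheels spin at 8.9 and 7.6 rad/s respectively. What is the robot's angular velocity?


vR = r*wR = 0.15*8.9 = 1.335 m/s
vL = r*wL = 0.15*7.6 = 1.14 m/s
v = (vR+vL)/2 = 1.2375 m/s
omega = (vR-vL)/L = 0.8478 rad/s
angular velocity = 0.8478 rad/s


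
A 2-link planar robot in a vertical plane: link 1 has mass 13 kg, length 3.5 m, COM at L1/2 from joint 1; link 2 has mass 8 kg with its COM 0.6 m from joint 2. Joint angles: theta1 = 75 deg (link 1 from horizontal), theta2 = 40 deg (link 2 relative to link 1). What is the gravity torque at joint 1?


Horizontal distance from joint 1 to link-1 COM:
  x_c1 = (L1/2)*cos(t1) = 1.75 * 0.2588 = 0.4529 m
Horizontal distance from joint 1 to link-2 COM:
  x_c2 = L1*cos(t1) + Lc2*cos(t1+t2)
       = 3.5*0.2588 + 0.6*-0.4226 = 0.6523 m
tau1 = m1*g*x_c1 + m2*g*x_c2
     = 13*9.81*0.4529 + 8*9.81*0.6523
     = 57.7626 + 51.1922
     = 108.9548 Nm


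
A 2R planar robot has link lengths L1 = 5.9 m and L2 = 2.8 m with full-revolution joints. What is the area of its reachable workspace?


r_max = L1 + L2 = 8.7 m
r_min = |L1 - L2| = 3.1 m
Area = pi*(r_max^2 - r_min^2)
= pi*(75.69 - 9.61)
= pi * 66.08
= 207.5964 m^2


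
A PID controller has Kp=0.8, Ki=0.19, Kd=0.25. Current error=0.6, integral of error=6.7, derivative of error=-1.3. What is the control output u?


u = Kp*e + Ki*int(e) + Kd*de/dt
= 0.8*0.6 + 0.19*6.7 + 0.25*(-1.3)
= 0.48 + 1.273 + -0.325
= 1.428


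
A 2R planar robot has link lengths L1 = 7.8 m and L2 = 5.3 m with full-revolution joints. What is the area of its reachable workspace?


r_max = L1 + L2 = 13.1 m
r_min = |L1 - L2| = 2.5 m
Area = pi*(r_max^2 - r_min^2)
= pi*(171.61 - 6.25)
= pi * 165.36
= 519.4938 m^2


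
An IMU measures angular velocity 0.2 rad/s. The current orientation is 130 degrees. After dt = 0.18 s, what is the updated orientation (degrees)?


delta_theta = w * dt = 0.2 * 0.18 = 0.036 rad
= 2.0626 deg
theta_new = 130 + 2.0626 = 132.0626 deg


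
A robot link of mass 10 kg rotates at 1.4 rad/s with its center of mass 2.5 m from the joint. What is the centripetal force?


F = m * omega^2 * r
= 10 * 1.4^2 * 2.5
= 10 * 1.96 * 2.5
= 49.0 N


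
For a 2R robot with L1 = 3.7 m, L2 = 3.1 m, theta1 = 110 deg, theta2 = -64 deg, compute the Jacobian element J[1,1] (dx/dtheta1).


J[1,1] = -L1*sin(t1) - L2*sin(t1+t2)
= -3.7*sin(110) - 3.1*sin(46)
= -5.7068


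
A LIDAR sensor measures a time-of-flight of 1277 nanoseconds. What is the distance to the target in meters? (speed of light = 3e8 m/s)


tof = 1277 ns = 1.277e-06 s
dist = c * tof / 2
= 3e8 * 1.277e-06 / 2
= 191.55 m


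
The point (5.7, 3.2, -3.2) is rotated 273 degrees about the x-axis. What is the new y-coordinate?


Rotation about x-axis: y' = y*cos(theta) - z*sin(theta)
= 3.2 * 0.0523 - -3.2 * -0.9986
= -3.0281


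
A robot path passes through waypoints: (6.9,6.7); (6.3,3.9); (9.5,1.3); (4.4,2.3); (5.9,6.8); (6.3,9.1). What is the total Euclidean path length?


Segment lengths:
  seg1 = sqrt((-0.6)^2 + (-2.8)^2) = 2.8636
  seg2 = sqrt((3.2)^2 + (-2.6)^2) = 4.1231
  seg3 = sqrt((-5.1)^2 + (1.0)^2) = 5.1971
  seg4 = sqrt((1.5)^2 + (4.5)^2) = 4.7434
  seg5 = sqrt((0.4)^2 + (2.3)^2) = 2.3345
Total = 19.2617


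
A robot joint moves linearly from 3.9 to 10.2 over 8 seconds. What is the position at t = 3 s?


s = t/T = 3/8 = 0.375
p(t) = p0 + (pf-p0)*s
= 3.9 + (10.2 - 3.9) * 0.375
= 6.2625


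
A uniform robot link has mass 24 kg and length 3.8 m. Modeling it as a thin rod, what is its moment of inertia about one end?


I = (1/3) * m * L^2
= (1/3) * 24 * 3.8^2
= 0.333333 * 24 * 14.44
= 115.52 kg*m^2


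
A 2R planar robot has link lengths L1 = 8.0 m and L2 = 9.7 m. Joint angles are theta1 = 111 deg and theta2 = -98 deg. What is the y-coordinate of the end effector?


Convert angles to radians: theta1 = 1.9373, theta2 = -1.7104
y = L1*sin(theta1) + L2*sin(theta1+theta2)
y = 7.4686 + 2.182
y = 9.6507


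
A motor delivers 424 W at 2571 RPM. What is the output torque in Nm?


omega = 2571 * 2*pi/60 = 269.2345 rad/s
tau = P / omega = 424 / 269.2345
= 1.5748 Nm


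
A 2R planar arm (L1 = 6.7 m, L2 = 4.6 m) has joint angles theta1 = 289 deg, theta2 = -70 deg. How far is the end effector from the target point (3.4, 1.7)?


End effector via forward kinematics:
x = L1*cos(t1) + L2*cos(t1+t2) = -1.3936
y = L1*sin(t1) + L2*sin(t1+t2) = -9.2298
Distance to target:
d = sqrt((3.4 - -1.3936)^2 + (1.7 - -9.2298)^2)
= sqrt(22.9783 + 119.4616)
= 11.9348 m


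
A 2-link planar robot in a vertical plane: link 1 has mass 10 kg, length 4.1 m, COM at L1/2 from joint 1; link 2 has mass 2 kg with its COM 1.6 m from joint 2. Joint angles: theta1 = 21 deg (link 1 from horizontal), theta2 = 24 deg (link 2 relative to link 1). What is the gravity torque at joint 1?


Horizontal distance from joint 1 to link-1 COM:
  x_c1 = (L1/2)*cos(t1) = 2.05 * 0.9336 = 1.9138 m
Horizontal distance from joint 1 to link-2 COM:
  x_c2 = L1*cos(t1) + Lc2*cos(t1+t2)
       = 4.1*0.9336 + 1.6*0.7071 = 4.9591 m
tau1 = m1*g*x_c1 + m2*g*x_c2
     = 10*9.81*1.9138 + 2*9.81*4.9591
     = 187.7477 + 97.2966
     = 285.0443 Nm


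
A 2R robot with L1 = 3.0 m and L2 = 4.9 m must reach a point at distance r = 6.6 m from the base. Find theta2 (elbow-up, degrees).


cos(theta2) = (r^2 - L1^2 - L2^2) / (2*L1*L2)
cos(theta2) = (43.56 - 9.0 - 24.01) / 29.4
cos(theta2) = 0.358844
theta2 = 68.9708 degrees


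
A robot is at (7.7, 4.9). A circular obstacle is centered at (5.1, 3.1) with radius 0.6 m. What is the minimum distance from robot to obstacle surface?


center_dist = sqrt((7.7-5.1)^2 + (4.9-3.1)^2)
= sqrt(6.76 + 3.24)
= 3.1623
min_dist = center_dist - radius = 3.1623 - 0.6 = 2.5623 m


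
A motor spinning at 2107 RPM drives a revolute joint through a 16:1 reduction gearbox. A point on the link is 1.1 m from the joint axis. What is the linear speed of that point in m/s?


omega_motor = 2107 * 2*pi/60 = 220.6445 rad/s
omega_joint = omega_motor / 16 = 13.7903 rad/s
v = omega_joint * r = 13.7903 * 1.1
= 15.1693 m/s


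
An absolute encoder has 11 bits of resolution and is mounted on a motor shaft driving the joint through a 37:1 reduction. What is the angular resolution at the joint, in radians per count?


counts = 2^11 = 2048
effective counts at joint = 2048 * 37 = 75776
resolution = 2*pi / 75776
= 8.2918e-05 rad/count


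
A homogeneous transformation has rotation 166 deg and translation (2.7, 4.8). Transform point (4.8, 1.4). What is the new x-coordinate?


x' = cos(theta)*px - sin(theta)*py + tx
= -0.9703*4.8 - 0.2419*1.4 + 2.7
= -2.2961


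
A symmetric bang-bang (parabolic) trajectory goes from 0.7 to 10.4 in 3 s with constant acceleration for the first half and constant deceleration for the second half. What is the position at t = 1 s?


Symmetric rest-to-rest: each phase covers (pf-p0)/2 in time T/2. 0.5*a*(T/2)^2 = (pf-p0)/2 => a = 4*(pf-p0)/T^2
a = 4*(10.4-0.7)/3^2 = 4.3111
t = 1 is in the acceleration phase (t <= T/2).
p = p0 + 0.5*a*t^2 = 0.7 + 0.5*4.3111*1^2
= 2.8556


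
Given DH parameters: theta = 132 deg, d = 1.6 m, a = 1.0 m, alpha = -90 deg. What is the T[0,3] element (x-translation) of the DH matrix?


T[0,3] = a * cos(theta)
= 1.0 * cos(132 deg)
= 1.0 * -0.6691
= -0.6691


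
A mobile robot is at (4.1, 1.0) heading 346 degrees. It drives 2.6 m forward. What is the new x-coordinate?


x_new = x0 + d*cos(theta)
= 4.1 + 2.6*cos(346)
= 4.1 + 2.5228
= 6.6228


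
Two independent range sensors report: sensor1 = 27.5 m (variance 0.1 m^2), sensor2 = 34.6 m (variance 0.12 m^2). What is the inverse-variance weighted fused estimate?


w1 = (1/var1) / (1/var1 + 1/var2)
   = 10.0 / (10.0 + 8.3333) = 0.5455
w2 = 1 - w1 = 0.4545
fused = w1*s1 + w2*s2 = 15.0 + 15.7273
= 30.7273 m


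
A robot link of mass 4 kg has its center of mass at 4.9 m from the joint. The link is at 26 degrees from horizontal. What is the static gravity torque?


tau = m*g*L*cos(angle)
= 4 * 9.81 * 4.9 * cos(26 deg)
= 4 * 9.81 * 4.9 * 0.8988
= 172.8165 Nm


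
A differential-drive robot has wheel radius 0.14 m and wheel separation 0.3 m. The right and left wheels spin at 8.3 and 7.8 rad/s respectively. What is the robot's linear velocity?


vR = r*wR = 0.14*8.3 = 1.162 m/s
vL = r*wL = 0.14*7.8 = 1.092 m/s
v = (vR+vL)/2 = 1.127 m/s
omega = (vR-vL)/L = 0.2333 rad/s
linear velocity = 1.127 m/s


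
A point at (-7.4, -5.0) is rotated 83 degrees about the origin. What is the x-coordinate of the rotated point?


x' = x*cos(theta) - y*sin(theta)
cos(83 deg) = 0.1219, sin(83 deg) = 0.9925
x' = -7.4 * 0.1219 - -5.0 * 0.9925
= -0.9018 - -4.9627
= 4.0609


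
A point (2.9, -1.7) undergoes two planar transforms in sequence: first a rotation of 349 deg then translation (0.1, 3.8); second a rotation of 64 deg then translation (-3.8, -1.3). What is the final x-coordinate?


After transform 1:
x1 = cos(349)*2.9 - sin(349)*-1.7 + 0.1 = 2.6223
y1 = sin(349)*2.9 + cos(349)*-1.7 + 3.8 = 1.5779
After transform 2:
x2 = cos(64)*2.6223 - sin(64)*1.5779 + -3.8
= -4.0686


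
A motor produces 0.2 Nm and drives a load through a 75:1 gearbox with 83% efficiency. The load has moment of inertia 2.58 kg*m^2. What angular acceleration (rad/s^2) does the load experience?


tau_out = tau_motor * N * eta
= 0.2 * 75 * 0.83 = 12.45 Nm
alpha = tau_out / I = 12.45 / 2.58
= 4.8256 rad/s^2


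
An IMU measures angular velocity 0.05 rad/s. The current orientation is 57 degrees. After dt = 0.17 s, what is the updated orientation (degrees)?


delta_theta = w * dt = 0.05 * 0.17 = 0.0085 rad
= 0.487 deg
theta_new = 57 + 0.487 = 57.487 deg


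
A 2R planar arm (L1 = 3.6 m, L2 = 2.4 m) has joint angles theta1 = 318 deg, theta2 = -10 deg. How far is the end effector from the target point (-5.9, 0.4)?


End effector via forward kinematics:
x = L1*cos(t1) + L2*cos(t1+t2) = 4.1529
y = L1*sin(t1) + L2*sin(t1+t2) = -4.3001
Distance to target:
d = sqrt((-5.9 - 4.1529)^2 + (0.4 - -4.3001)^2)
= sqrt(101.061 + 22.0909)
= 11.0974 m


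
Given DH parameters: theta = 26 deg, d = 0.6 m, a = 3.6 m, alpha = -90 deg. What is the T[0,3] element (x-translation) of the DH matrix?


T[0,3] = a * cos(theta)
= 3.6 * cos(26 deg)
= 3.6 * 0.8988
= 3.2357


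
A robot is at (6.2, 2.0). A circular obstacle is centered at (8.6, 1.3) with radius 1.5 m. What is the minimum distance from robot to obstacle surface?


center_dist = sqrt((6.2-8.6)^2 + (2.0-1.3)^2)
= sqrt(5.76 + 0.49)
= 2.5
min_dist = center_dist - radius = 2.5 - 1.5 = 1.0 m


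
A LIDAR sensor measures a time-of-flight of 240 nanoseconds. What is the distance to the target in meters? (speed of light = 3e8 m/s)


tof = 240 ns = 2.4e-07 s
dist = c * tof / 2
= 3e8 * 2.4e-07 / 2
= 36.0 m


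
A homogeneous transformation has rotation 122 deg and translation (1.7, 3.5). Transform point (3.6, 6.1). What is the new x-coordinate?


x' = cos(theta)*px - sin(theta)*py + tx
= -0.5299*3.6 - 0.848*6.1 + 1.7
= -5.3808


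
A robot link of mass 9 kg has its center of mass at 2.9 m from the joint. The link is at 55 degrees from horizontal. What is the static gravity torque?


tau = m*g*L*cos(angle)
= 9 * 9.81 * 2.9 * cos(55 deg)
= 9 * 9.81 * 2.9 * 0.5736
= 146.8591 Nm


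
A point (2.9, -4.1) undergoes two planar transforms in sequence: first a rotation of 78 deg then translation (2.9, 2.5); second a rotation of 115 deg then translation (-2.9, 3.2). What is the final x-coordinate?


After transform 1:
x1 = cos(78)*2.9 - sin(78)*-4.1 + 2.9 = 7.5133
y1 = sin(78)*2.9 + cos(78)*-4.1 + 2.5 = 4.4842
After transform 2:
x2 = cos(115)*7.5133 - sin(115)*4.4842 + -2.9
= -10.1393


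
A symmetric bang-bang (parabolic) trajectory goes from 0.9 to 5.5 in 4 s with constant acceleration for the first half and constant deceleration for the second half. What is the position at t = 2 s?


Symmetric rest-to-rest: each phase covers (pf-p0)/2 in time T/2. 0.5*a*(T/2)^2 = (pf-p0)/2 => a = 4*(pf-p0)/T^2
a = 4*(5.5-0.9)/4^2 = 1.15
t = 2 is in the acceleration phase (t <= T/2).
p = p0 + 0.5*a*t^2 = 0.9 + 0.5*1.15*2^2
= 3.2


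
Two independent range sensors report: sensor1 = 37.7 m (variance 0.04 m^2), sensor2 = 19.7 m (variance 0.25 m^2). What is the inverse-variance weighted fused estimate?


w1 = (1/var1) / (1/var1 + 1/var2)
   = 25.0 / (25.0 + 4.0) = 0.8621
w2 = 1 - w1 = 0.1379
fused = w1*s1 + w2*s2 = 32.5 + 2.7172
= 35.2172 m


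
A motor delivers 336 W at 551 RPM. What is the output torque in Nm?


omega = 551 * 2*pi/60 = 57.7006 rad/s
tau = P / omega = 336 / 57.7006
= 5.8232 Nm


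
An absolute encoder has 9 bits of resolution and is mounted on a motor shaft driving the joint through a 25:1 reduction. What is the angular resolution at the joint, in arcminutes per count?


counts = 2^9 = 512
effective counts at joint = 512 * 25 = 12800
resolution = 360*60 / 12800
= 1.6875 arcmin/count


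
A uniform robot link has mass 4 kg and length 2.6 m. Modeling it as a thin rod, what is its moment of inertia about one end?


I = (1/3) * m * L^2
= (1/3) * 4 * 2.6^2
= 0.333333 * 4 * 6.76
= 9.0133 kg*m^2


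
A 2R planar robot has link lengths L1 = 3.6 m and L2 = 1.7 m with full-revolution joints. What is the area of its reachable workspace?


r_max = L1 + L2 = 5.3 m
r_min = |L1 - L2| = 1.9 m
Area = pi*(r_max^2 - r_min^2)
= pi*(28.09 - 3.61)
= pi * 24.48
= 76.9062 m^2


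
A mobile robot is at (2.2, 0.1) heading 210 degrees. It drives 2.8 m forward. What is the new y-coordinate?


y_new = y0 + d*sin(theta)
= 0.1 + 2.8*sin(210)
= 0.1 + -1.4
= -1.3


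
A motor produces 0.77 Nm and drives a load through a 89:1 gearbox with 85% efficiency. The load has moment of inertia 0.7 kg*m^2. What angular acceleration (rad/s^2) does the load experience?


tau_out = tau_motor * N * eta
= 0.77 * 89 * 0.85 = 58.2505 Nm
alpha = tau_out / I = 58.2505 / 0.7
= 83.215 rad/s^2


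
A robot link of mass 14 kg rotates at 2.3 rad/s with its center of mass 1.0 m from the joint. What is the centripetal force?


F = m * omega^2 * r
= 14 * 2.3^2 * 1.0
= 14 * 5.29 * 1.0
= 74.06 N


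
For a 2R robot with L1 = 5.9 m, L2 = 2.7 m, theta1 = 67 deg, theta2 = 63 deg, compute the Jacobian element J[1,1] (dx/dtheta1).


J[1,1] = -L1*sin(t1) - L2*sin(t1+t2)
= -5.9*sin(67) - 2.7*sin(130)
= -7.4993


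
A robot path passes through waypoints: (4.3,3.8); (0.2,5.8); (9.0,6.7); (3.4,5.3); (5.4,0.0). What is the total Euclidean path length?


Segment lengths:
  seg1 = sqrt((-4.1)^2 + (2.0)^2) = 4.5618
  seg2 = sqrt((8.8)^2 + (0.9)^2) = 8.8459
  seg3 = sqrt((-5.6)^2 + (-1.4)^2) = 5.7723
  seg4 = sqrt((2.0)^2 + (-5.3)^2) = 5.6648
Total = 24.8449


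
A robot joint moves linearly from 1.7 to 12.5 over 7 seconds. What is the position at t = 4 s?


s = t/T = 4/7 = 0.5714
p(t) = p0 + (pf-p0)*s
= 1.7 + (12.5 - 1.7) * 0.5714
= 7.8714


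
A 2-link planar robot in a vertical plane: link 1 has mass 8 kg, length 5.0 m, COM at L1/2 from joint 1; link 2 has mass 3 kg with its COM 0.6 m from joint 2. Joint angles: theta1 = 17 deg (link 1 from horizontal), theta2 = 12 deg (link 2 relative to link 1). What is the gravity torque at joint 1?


Horizontal distance from joint 1 to link-1 COM:
  x_c1 = (L1/2)*cos(t1) = 2.5 * 0.9563 = 2.3908 m
Horizontal distance from joint 1 to link-2 COM:
  x_c2 = L1*cos(t1) + Lc2*cos(t1+t2)
       = 5.0*0.9563 + 0.6*0.8746 = 5.3063 m
tau1 = m1*g*x_c1 + m2*g*x_c2
     = 8*9.81*2.3908 + 3*9.81*5.3063
     = 187.627 + 156.1643
     = 343.7913 Nm


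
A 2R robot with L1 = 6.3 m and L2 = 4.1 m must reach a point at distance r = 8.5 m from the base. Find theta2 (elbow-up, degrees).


cos(theta2) = (r^2 - L1^2 - L2^2) / (2*L1*L2)
cos(theta2) = (72.25 - 39.69 - 16.81) / 51.66
cos(theta2) = 0.304878
theta2 = 72.2492 degrees


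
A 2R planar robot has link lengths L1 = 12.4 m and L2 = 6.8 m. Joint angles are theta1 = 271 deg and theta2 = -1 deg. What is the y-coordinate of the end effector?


Convert angles to radians: theta1 = 4.7298, theta2 = -0.0175
y = L1*sin(theta1) + L2*sin(theta1+theta2)
y = -12.3981 + -6.8
y = -19.1981


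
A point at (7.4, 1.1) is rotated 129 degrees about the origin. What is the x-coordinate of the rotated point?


x' = x*cos(theta) - y*sin(theta)
cos(129 deg) = -0.6293, sin(129 deg) = 0.7771
x' = 7.4 * -0.6293 - 1.1 * 0.7771
= -4.657 - 0.8549
= -5.5118


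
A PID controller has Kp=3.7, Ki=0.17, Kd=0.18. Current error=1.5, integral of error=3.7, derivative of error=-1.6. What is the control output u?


u = Kp*e + Ki*int(e) + Kd*de/dt
= 3.7*1.5 + 0.17*3.7 + 0.18*(-1.6)
= 5.55 + 0.629 + -0.288
= 5.891


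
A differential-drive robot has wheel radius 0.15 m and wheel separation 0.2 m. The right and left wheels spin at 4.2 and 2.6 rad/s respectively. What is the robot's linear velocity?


vR = r*wR = 0.15*4.2 = 0.63 m/s
vL = r*wL = 0.15*2.6 = 0.39 m/s
v = (vR+vL)/2 = 0.51 m/s
omega = (vR-vL)/L = 1.2 rad/s
linear velocity = 0.51 m/s


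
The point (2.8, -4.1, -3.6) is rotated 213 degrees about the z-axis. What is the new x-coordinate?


Rotation about z-axis: x' = x*cos(theta) - y*sin(theta)
= 2.8 * -0.8387 - -4.1 * -0.5446
= -4.5813


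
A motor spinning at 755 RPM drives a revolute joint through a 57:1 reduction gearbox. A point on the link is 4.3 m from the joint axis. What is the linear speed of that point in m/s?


omega_motor = 755 * 2*pi/60 = 79.0634 rad/s
omega_joint = omega_motor / 57 = 1.3871 rad/s
v = omega_joint * r = 1.3871 * 4.3
= 5.9644 m/s


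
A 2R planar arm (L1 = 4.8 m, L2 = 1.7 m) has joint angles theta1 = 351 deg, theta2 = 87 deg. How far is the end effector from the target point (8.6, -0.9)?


End effector via forward kinematics:
x = L1*cos(t1) + L2*cos(t1+t2) = 5.0944
y = L1*sin(t1) + L2*sin(t1+t2) = 0.912
Distance to target:
d = sqrt((8.6 - 5.0944)^2 + (-0.9 - 0.912)^2)
= sqrt(12.2896 + 3.2832)
= 3.9462 m


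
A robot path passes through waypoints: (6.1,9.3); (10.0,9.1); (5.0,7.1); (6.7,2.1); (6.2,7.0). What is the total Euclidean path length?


Segment lengths:
  seg1 = sqrt((3.9)^2 + (-0.2)^2) = 3.9051
  seg2 = sqrt((-5.0)^2 + (-2.0)^2) = 5.3852
  seg3 = sqrt((1.7)^2 + (-5.0)^2) = 5.2811
  seg4 = sqrt((-0.5)^2 + (4.9)^2) = 4.9254
Total = 19.4968


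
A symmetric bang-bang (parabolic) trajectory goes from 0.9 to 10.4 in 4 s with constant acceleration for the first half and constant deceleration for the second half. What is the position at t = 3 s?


Symmetric rest-to-rest: each phase covers (pf-p0)/2 in time T/2. 0.5*a*(T/2)^2 = (pf-p0)/2 => a = 4*(pf-p0)/T^2
a = 4*(10.4-0.9)/4^2 = 2.375
t = 3 is in the deceleration phase (t > T/2).
p = pf - 0.5*a*(T-t)^2 = 10.4 - 0.5*2.375*1^2
= 9.2125


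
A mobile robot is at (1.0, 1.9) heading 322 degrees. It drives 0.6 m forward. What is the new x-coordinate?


x_new = x0 + d*cos(theta)
= 1.0 + 0.6*cos(322)
= 1.0 + 0.4728
= 1.4728


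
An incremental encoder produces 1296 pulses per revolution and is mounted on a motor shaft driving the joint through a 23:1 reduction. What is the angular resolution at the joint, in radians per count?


counts per rev = 1296
effective counts at joint = 1296 * 23 = 29808
resolution = 2*pi / 29808
= 2.1079e-04 rad/count


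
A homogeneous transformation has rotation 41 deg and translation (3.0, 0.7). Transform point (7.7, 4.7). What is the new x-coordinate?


x' = cos(theta)*px - sin(theta)*py + tx
= 0.7547*7.7 - 0.6561*4.7 + 3.0
= 5.7278


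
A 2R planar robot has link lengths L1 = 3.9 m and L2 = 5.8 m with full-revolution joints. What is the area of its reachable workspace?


r_max = L1 + L2 = 9.7 m
r_min = |L1 - L2| = 1.9 m
Area = pi*(r_max^2 - r_min^2)
= pi*(94.09 - 3.61)
= pi * 90.48
= 284.2513 m^2


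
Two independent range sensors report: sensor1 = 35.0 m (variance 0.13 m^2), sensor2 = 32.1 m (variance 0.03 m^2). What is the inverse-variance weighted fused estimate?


w1 = (1/var1) / (1/var1 + 1/var2)
   = 7.6923 / (7.6923 + 33.3333) = 0.1875
w2 = 1 - w1 = 0.8125
fused = w1*s1 + w2*s2 = 6.5625 + 26.0813
= 32.6437 m


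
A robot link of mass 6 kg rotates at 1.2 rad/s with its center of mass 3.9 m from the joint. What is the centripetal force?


F = m * omega^2 * r
= 6 * 1.2^2 * 3.9
= 6 * 1.44 * 3.9
= 33.696 N


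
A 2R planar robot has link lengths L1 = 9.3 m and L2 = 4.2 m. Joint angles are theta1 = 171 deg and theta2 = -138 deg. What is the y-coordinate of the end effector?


Convert angles to radians: theta1 = 2.9845, theta2 = -2.4086
y = L1*sin(theta1) + L2*sin(theta1+theta2)
y = 1.4548 + 2.2875
y = 3.7423


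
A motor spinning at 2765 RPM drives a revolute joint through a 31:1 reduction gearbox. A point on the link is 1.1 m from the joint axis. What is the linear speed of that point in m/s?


omega_motor = 2765 * 2*pi/60 = 289.5501 rad/s
omega_joint = omega_motor / 31 = 9.3403 rad/s
v = omega_joint * r = 9.3403 * 1.1
= 10.2744 m/s


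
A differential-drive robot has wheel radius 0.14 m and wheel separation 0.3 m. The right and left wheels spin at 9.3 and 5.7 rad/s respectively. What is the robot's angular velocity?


vR = r*wR = 0.14*9.3 = 1.302 m/s
vL = r*wL = 0.14*5.7 = 0.798 m/s
v = (vR+vL)/2 = 1.05 m/s
omega = (vR-vL)/L = 1.68 rad/s
angular velocity = 1.68 rad/s


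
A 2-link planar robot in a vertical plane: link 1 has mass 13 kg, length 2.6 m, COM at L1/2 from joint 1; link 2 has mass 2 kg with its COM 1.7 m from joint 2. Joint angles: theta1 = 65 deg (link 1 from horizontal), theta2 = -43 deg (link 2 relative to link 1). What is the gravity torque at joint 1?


Horizontal distance from joint 1 to link-1 COM:
  x_c1 = (L1/2)*cos(t1) = 1.3 * 0.4226 = 0.5494 m
Horizontal distance from joint 1 to link-2 COM:
  x_c2 = L1*cos(t1) + Lc2*cos(t1+t2)
       = 2.6*0.4226 + 1.7*0.9272 = 2.675 m
tau1 = m1*g*x_c1 + m2*g*x_c2
     = 13*9.81*0.5494 + 2*9.81*2.675
     = 70.0655 + 52.4839
     = 122.5494 Nm


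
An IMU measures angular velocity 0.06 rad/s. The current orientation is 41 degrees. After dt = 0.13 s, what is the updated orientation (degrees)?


delta_theta = w * dt = 0.06 * 0.13 = 0.0078 rad
= 0.4469 deg
theta_new = 41 + 0.4469 = 41.4469 deg


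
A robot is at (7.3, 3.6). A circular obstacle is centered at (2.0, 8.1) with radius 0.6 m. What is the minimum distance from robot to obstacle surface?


center_dist = sqrt((7.3-2.0)^2 + (3.6-8.1)^2)
= sqrt(28.09 + 20.25)
= 6.9527
min_dist = center_dist - radius = 6.9527 - 0.6 = 6.3527 m


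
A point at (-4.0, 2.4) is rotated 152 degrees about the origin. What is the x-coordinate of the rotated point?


x' = x*cos(theta) - y*sin(theta)
cos(152 deg) = -0.8829, sin(152 deg) = 0.4695
x' = -4.0 * -0.8829 - 2.4 * 0.4695
= 3.5318 - 1.1267
= 2.4051


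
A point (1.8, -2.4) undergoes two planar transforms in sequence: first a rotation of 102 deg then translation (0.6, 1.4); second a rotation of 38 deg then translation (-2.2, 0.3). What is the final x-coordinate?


After transform 1:
x1 = cos(102)*1.8 - sin(102)*-2.4 + 0.6 = 2.5733
y1 = sin(102)*1.8 + cos(102)*-2.4 + 1.4 = 3.6597
After transform 2:
x2 = cos(38)*2.5733 - sin(38)*3.6597 + -2.2
= -2.4253
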